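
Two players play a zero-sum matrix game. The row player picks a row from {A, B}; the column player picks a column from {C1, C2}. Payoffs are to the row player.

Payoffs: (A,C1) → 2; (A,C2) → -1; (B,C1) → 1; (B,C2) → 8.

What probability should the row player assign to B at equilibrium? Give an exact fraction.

Row minima: A → -1, B → 1; maximin = 1.
Column maxima: C1 → 2, C2 → 8; minimax = 2.
1 ≠ 2, so there is no saddle point; optimal play is mixed.
Let the row player play A with probability p. Expected payoff against C1: 2p + 1(1−p) = p + 1; against C2: (-1)p + 8(1−p) = −9p + 8.
Setting these equal: p + 1 = −9p + 8 ⇒ 10p = 7 ⇒ p = 7/10, and the value is (1)·(7/10) + 1 = 17/10.
For the column player: with q = P(C1), equating A's and B's payoffs gives 3q − 1 = −7q + 8 ⇒ q = 9/10.

3/10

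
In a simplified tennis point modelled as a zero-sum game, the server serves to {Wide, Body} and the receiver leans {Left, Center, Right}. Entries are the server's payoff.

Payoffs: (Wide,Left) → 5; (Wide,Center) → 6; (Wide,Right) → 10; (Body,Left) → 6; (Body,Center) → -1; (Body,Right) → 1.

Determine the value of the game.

41/8

Row minima: Wide → 5, Body → -1; maximin = 5.
Column maxima: Left → 6, Center → 6, Right → 10; minimax = 6.
5 ≠ 6, so there is no saddle point; optimal play is mixed.
Right is strictly dominated by Center (it gives the server strictly more in every row), so the receiver never plays it.
On the remaining 2×2 (Wide, Body vs Left, Center):
Let the server play Wide with probability p. Expected payoff against Left: 5p + 6(1−p) = −p + 6; against Center: 6p + (-1)(1−p) = 7p − 1.
Setting these equal: −p + 6 = 7p − 1 ⇒ −8p = -7 ⇒ p = 7/8, and the value is (-1)·(7/8) + 6 = 41/8.
For the receiver: with q = P(Left), equating Wide's and Body's payoffs gives −q + 6 = 7q − 1 ⇒ q = 7/8.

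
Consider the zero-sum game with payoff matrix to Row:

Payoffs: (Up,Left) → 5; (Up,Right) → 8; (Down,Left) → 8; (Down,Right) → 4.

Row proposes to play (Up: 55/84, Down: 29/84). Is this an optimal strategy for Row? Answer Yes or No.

Against Left this mix gives (55/84)·5 + (29/84)·8 = 169/28.
Against Right this mix gives (55/84)·8 + (29/84)·4 = 139/21.
Column will play Left, holding Row to 169/28. Shifting weight toward the row that does better against Left would raise this floor (the equalizing mix achieves 44/7 against both Left and Right), so the proposed strategy is not optimal.

No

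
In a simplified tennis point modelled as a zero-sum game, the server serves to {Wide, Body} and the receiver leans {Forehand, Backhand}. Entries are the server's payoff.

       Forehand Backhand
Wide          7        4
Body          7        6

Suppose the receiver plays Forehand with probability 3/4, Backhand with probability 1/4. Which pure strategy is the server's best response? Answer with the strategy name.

Body

Expected payoff of Wide: (3/4)·7 + (1/4)·4 = 25/4.
Expected payoff of Body: (3/4)·7 + (1/4)·6 = 27/4.
The largest is 27/4, so the server's best response is Body.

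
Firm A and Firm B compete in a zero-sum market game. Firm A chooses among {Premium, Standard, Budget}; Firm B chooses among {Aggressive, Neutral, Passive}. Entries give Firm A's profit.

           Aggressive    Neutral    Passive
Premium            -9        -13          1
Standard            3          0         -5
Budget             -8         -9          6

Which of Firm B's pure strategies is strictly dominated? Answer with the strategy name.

Aggressive

Neutral holds Firm A's payoff strictly below Aggressive in every row: -13 < -9, 0 < 3, -9 < -8.
So Aggressive is strictly dominated for Firm B.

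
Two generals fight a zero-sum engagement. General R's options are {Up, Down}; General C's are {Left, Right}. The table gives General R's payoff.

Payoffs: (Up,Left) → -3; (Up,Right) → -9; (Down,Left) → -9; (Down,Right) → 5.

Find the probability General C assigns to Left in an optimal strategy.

7/10

Row minima: Up → -9, Down → -9; maximin = -9.
Column maxima: Left → -3, Right → 5; minimax = -3.
-9 ≠ -3, so there is no saddle point; optimal play is mixed.
Let General R play Up with probability p. Expected payoff against Left: (-3)p + (-9)(1−p) = 6p − 9; against Right: (-9)p + 5(1−p) = −14p + 5.
Setting these equal: 6p − 9 = −14p + 5 ⇒ 20p = 14 ⇒ p = 7/10, and the value is (6)·(7/10) − 9 = -24/5.
For General C: with q = P(Left), equating Up's and Down's payoffs gives 6q − 9 = −14q + 5 ⇒ q = 7/10.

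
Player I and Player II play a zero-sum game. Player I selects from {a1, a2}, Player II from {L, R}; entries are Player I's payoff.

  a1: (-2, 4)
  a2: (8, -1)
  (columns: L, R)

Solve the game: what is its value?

2

Row minima: a1 → -2, a2 → -1; maximin = -1.
Column maxima: L → 8, R → 4; minimax = 4.
-1 ≠ 4, so there is no saddle point; optimal play is mixed.
Let Player I play a1 with probability p. Expected payoff against L: (-2)p + 8(1−p) = −10p + 8; against R: 4p + (-1)(1−p) = 5p − 1.
Setting these equal: −10p + 8 = 5p − 1 ⇒ −15p = -9 ⇒ p = 3/5, and the value is (-10)·(3/5) + 8 = 2.
For Player II: with q = P(L), equating a1's and a2's payoffs gives −6q + 4 = 9q − 1 ⇒ q = 1/3.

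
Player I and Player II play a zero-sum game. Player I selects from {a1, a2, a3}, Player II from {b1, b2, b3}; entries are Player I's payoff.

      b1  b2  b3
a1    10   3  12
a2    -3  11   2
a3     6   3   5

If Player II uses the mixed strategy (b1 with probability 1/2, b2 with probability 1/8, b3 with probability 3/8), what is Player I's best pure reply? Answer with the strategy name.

Expected payoff of a1: (1/2)·10 + (1/8)·3 + (3/8)·12 = 79/8.
Expected payoff of a2: (1/2)·(-3) + (1/8)·11 + (3/8)·2 = 5/8.
Expected payoff of a3: (1/2)·6 + (1/8)·3 + (3/8)·5 = 21/4.
The largest is 79/8, so Player I's best response is a1.

a1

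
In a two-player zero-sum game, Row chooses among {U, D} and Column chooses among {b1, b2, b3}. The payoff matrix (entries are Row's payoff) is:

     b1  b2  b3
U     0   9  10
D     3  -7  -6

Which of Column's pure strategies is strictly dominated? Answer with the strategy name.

b3

b2 holds Row's payoff strictly below b3 in every row: 9 < 10, -7 < -6.
So b3 is strictly dominated for Column.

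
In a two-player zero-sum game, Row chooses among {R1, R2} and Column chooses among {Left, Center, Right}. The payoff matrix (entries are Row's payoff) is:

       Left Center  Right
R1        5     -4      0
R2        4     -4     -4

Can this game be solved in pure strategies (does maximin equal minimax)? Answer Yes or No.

Yes

Row minima: R1 → -4, R2 → -4; maximin = -4.
Column maxima: Left → 5, Center → -4, Right → 0; minimax = -4.
maximin = minimax = -4, so a saddle point exists.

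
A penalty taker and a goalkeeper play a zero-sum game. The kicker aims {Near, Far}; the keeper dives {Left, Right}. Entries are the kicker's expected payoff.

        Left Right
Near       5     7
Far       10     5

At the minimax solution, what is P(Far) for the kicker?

Row minima: Near → 5, Far → 5; maximin = 5.
Column maxima: Left → 10, Right → 7; minimax = 7.
5 ≠ 7, so there is no saddle point; optimal play is mixed.
Let the kicker play Near with probability p. Expected payoff against Left: 5p + 10(1−p) = −5p + 10; against Right: 7p + 5(1−p) = 2p + 5.
Setting these equal: −5p + 10 = 2p + 5 ⇒ −7p = -5 ⇒ p = 5/7, and the value is (-5)·(5/7) + 10 = 45/7.
For the keeper: with q = P(Left), equating Near's and Far's payoffs gives −2q + 7 = 5q + 5 ⇒ q = 2/7.

2/7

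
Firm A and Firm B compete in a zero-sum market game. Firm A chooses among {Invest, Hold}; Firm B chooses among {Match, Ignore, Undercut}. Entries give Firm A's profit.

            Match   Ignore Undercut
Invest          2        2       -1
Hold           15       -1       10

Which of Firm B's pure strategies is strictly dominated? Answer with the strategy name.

Undercut holds Firm A's payoff strictly below Match in every row: -1 < 2, 10 < 15.
So Match is strictly dominated for Firm B.

Match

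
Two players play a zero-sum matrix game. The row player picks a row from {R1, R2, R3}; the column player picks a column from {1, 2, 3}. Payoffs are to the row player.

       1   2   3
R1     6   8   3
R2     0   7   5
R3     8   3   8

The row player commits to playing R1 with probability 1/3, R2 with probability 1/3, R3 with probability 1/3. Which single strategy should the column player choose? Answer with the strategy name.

If the column player plays 1, the row player's expected payoff is (1/3)·6 + (1/3)·0 + (1/3)·8 = 14/3.
If the column player plays 2, the row player's expected payoff is (1/3)·8 + (1/3)·7 + (1/3)·3 = 6.
If the column player plays 3, the row player's expected payoff is (1/3)·3 + (1/3)·5 + (1/3)·8 = 16/3.
The column player minimizes the row player's payoff; the smallest is 14/3, so the best response is 1.

1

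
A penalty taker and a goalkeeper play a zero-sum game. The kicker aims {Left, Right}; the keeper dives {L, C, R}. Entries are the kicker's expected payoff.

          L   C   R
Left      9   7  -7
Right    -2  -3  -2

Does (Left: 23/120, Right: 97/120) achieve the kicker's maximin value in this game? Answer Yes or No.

Against L this mix gives (23/120)·9 + (97/120)·(-2) = 13/120.
Against C this mix gives (23/120)·7 + (97/120)·(-3) = -13/12.
Against R this mix gives (23/120)·(-7) + (97/120)·(-2) = -71/24.
The keeper will play R, holding the kicker to -71/24. Shifting weight toward the row that does better against R would raise this floor (the equalizing mix achieves -7/3 against both R and C), so the proposed strategy is not optimal.

No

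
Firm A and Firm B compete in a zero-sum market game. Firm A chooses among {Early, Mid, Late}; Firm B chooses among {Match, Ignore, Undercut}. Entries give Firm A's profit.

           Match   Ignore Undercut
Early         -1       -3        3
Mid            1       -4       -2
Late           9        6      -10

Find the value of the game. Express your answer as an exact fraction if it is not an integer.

Row minima: Early → -3, Mid → -4, Late → -10; maximin = -3.
Column maxima: Match → 9, Ignore → 6, Undercut → 3; minimax = 3.
-3 ≠ 3, so there is no saddle point; optimal play is mixed.
Match is strictly dominated by Ignore (it gives Firm A strictly more in every row), so Firm B never plays it.
With Match eliminated, Mid is strictly dominated by Early (Early gives Firm A strictly more in every remaining column), so Firm A never plays it.
On the remaining 2×2 (Early, Late vs Ignore, Undercut):
Let Firm A play Early with probability p. Expected payoff against Ignore: (-3)p + 6(1−p) = −9p + 6; against Undercut: 3p + (-10)(1−p) = 13p − 10.
Setting these equal: −9p + 6 = 13p − 10 ⇒ −22p = -16 ⇒ p = 8/11, and the value is (-9)·(8/11) + 6 = -6/11.
For Firm B: with q = P(Ignore), equating Early's and Late's payoffs gives −6q + 3 = 16q − 10 ⇒ q = 13/22.

-6/11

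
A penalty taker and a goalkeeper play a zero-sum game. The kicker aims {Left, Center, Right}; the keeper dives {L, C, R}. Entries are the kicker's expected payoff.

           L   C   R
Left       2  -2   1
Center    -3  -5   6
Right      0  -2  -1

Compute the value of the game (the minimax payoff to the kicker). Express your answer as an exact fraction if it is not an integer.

-2

Row minima: Left → -2, Center → -5, Right → -2; maximin = -2.
Column maxima: L → 2, C → -2, R → 6; minimax = -2.
Since maximin = minimax = -2, there is a saddle point and the value is -2.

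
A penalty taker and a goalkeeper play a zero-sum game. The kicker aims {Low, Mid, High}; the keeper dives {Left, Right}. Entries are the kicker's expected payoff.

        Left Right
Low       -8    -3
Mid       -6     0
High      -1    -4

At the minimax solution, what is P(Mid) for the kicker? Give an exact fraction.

Row minima: Low → -8, Mid → -6, High → -4; maximin = -4.
Column maxima: Left → -1, Right → 0; minimax = -1.
-4 ≠ -1, so there is no saddle point; optimal play is mixed.
Low is strictly dominated by Mid, so the kicker never plays it.
On the remaining 2×2 (Mid, High vs Left, Right):
Let the kicker play Mid with probability p. Expected payoff against Left: (-6)p + (-1)(1−p) = −5p − 1; against Right: 0p + (-4)(1−p) = 4p − 4.
Setting these equal: −5p − 1 = 4p − 4 ⇒ −9p = -3 ⇒ p = 1/3, and the value is (-5)·(1/3) − 1 = -8/3.
For the keeper: with q = P(Left), equating Mid's and High's payoffs gives −6q = 3q − 4 ⇒ q = 4/9.

1/3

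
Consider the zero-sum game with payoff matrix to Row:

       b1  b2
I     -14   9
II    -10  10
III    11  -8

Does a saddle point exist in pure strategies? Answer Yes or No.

Row minima: I → -14, II → -10, III → -8; maximin = -8.
Column maxima: b1 → 11, b2 → 10; minimax = 10.
-8 ≠ 10, so no pure-strategy equilibrium exists.

No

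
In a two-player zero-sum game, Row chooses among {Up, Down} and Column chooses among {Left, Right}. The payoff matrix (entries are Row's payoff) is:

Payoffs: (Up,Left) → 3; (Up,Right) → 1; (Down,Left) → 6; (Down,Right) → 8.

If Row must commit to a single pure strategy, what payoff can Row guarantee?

Row minima: Up → 1, Down → 6.
The best of these is 6.

6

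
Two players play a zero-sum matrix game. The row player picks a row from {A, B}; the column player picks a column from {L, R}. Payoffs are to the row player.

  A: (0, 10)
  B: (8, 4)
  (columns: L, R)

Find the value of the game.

40/7

Row minima: A → 0, B → 4; maximin = 4.
Column maxima: L → 8, R → 10; minimax = 8.
4 ≠ 8, so there is no saddle point; optimal play is mixed.
Let the row player play A with probability p. Expected payoff against L: 0p + 8(1−p) = −8p + 8; against R: 10p + 4(1−p) = 6p + 4.
Setting these equal: −8p + 8 = 6p + 4 ⇒ −14p = -4 ⇒ p = 2/7, and the value is (-8)·(2/7) + 8 = 40/7.
For the column player: with q = P(L), equating A's and B's payoffs gives −10q + 10 = 4q + 4 ⇒ q = 3/7.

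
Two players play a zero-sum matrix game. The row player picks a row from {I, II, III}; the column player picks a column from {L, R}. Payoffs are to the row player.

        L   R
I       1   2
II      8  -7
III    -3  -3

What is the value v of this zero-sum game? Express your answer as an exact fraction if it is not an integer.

Row minima: I → 1, II → -7, III → -3; maximin = 1.
Column maxima: L → 8, R → 2; minimax = 2.
1 ≠ 2, so there is no saddle point; optimal play is mixed.
III is strictly dominated by I, so the row player never plays it.
On the remaining 2×2 (I, II vs L, R):
Let the row player play I with probability p. Expected payoff against L: 1p + 8(1−p) = −7p + 8; against R: 2p + (-7)(1−p) = 9p − 7.
Setting these equal: −7p + 8 = 9p − 7 ⇒ −16p = -15 ⇒ p = 15/16, and the value is (-7)·(15/16) + 8 = 23/16.
For the column player: with q = P(L), equating I's and II's payoffs gives −q + 2 = 15q − 7 ⇒ q = 9/16.

23/16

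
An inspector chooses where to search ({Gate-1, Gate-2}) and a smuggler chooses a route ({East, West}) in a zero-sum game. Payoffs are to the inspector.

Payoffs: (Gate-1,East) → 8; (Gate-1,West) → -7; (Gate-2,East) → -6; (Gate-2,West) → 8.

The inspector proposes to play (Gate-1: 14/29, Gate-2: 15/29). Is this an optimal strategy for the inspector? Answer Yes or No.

Yes

Against East this mix gives (14/29)·8 + (15/29)·(-6) = 22/29.
Against West this mix gives (14/29)·(-7) + (15/29)·8 = 22/29.
All of the smuggler's active replies (East, West) yield 22/29, and no column does worse for the inspector. The mix makes the smuggler indifferent and guarantees 22/29, so it is optimal.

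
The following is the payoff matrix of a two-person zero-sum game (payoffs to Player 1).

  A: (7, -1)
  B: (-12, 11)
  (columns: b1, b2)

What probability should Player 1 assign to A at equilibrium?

Row minima: A → -1, B → -12; maximin = -1.
Column maxima: b1 → 7, b2 → 11; minimax = 7.
-1 ≠ 7, so there is no saddle point; optimal play is mixed.
Let Player 1 play A with probability p. Expected payoff against b1: 7p + (-12)(1−p) = 19p − 12; against b2: (-1)p + 11(1−p) = −12p + 11.
Setting these equal: 19p − 12 = −12p + 11 ⇒ 31p = 23 ⇒ p = 23/31, and the value is (19)·(23/31) − 12 = 65/31.
For Player 2: with q = P(b1), equating A's and B's payoffs gives 8q − 1 = −23q + 11 ⇒ q = 12/31.

23/31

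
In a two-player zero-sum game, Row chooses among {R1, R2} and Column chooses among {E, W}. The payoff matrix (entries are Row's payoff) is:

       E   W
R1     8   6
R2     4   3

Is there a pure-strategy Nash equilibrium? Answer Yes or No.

Yes

Row minima: R1 → 6, R2 → 3; maximin = 6.
Column maxima: E → 8, W → 6; minimax = 6.
maximin = minimax = 6, so a saddle point exists.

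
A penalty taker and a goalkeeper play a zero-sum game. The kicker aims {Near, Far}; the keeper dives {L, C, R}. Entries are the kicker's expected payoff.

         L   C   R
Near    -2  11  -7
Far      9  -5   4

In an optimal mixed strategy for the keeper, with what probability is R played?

16/27

Row minima: Near → -7, Far → -5; maximin = -5.
Column maxima: L → 9, C → 11, R → 4; minimax = 4.
-5 ≠ 4, so there is no saddle point; optimal play is mixed.
L is strictly dominated by R (it gives the kicker strictly more in every row), so the keeper never plays it.
On the remaining 2×2 (Near, Far vs C, R):
Let the kicker play Near with probability p. Expected payoff against C: 11p + (-5)(1−p) = 16p − 5; against R: (-7)p + 4(1−p) = −11p + 4.
Setting these equal: 16p − 5 = −11p + 4 ⇒ 27p = 9 ⇒ p = 1/3, and the value is (16)·(1/3) − 5 = 1/3.
For the keeper: with q = P(C), equating Near's and Far's payoffs gives 18q − 7 = −9q + 4 ⇒ q = 11/27.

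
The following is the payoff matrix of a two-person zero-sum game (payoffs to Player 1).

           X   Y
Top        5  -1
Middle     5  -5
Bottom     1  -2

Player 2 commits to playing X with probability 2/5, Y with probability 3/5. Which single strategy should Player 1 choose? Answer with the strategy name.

Expected payoff of Top: (2/5)·5 + (3/5)·(-1) = 7/5.
Expected payoff of Middle: (2/5)·5 + (3/5)·(-5) = -1.
Expected payoff of Bottom: (2/5)·1 + (3/5)·(-2) = -4/5.
The largest is 7/5, so Player 1's best response is Top.

Top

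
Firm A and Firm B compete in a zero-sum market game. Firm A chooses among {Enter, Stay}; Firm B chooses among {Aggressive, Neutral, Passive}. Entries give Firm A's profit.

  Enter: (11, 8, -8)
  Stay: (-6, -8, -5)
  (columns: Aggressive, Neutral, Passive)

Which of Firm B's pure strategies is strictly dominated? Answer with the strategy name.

Neutral holds Firm A's payoff strictly below Aggressive in every row: 8 < 11, -8 < -6.
So Aggressive is strictly dominated for Firm B.

Aggressive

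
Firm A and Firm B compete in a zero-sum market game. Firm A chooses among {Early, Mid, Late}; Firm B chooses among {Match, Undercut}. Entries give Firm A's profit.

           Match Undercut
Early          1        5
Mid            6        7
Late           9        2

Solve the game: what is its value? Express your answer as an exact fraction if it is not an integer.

51/8

Row minima: Early → 1, Mid → 6, Late → 2; maximin = 6.
Column maxima: Match → 9, Undercut → 7; minimax = 7.
6 ≠ 7, so there is no saddle point; optimal play is mixed.
Early is strictly dominated by Mid, so Firm A never plays it.
On the remaining 2×2 (Mid, Late vs Match, Undercut):
Let Firm A play Mid with probability p. Expected payoff against Match: 6p + 9(1−p) = −3p + 9; against Undercut: 7p + 2(1−p) = 5p + 2.
Setting these equal: −3p + 9 = 5p + 2 ⇒ −8p = -7 ⇒ p = 7/8, and the value is (-3)·(7/8) + 9 = 51/8.
For Firm B: with q = P(Match), equating Mid's and Late's payoffs gives −q + 7 = 7q + 2 ⇒ q = 5/8.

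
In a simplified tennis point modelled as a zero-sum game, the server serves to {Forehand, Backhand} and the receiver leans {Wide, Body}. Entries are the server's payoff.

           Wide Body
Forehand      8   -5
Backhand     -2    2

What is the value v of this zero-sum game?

6/17

Row minima: Forehand → -5, Backhand → -2; maximin = -2.
Column maxima: Wide → 8, Body → 2; minimax = 2.
-2 ≠ 2, so there is no saddle point; optimal play is mixed.
Let the server play Forehand with probability p. Expected payoff against Wide: 8p + (-2)(1−p) = 10p − 2; against Body: (-5)p + 2(1−p) = −7p + 2.
Setting these equal: 10p − 2 = −7p + 2 ⇒ 17p = 4 ⇒ p = 4/17, and the value is (10)·(4/17) − 2 = 6/17.
For the receiver: with q = P(Wide), equating Forehand's and Backhand's payoffs gives 13q − 5 = −4q + 2 ⇒ q = 7/17.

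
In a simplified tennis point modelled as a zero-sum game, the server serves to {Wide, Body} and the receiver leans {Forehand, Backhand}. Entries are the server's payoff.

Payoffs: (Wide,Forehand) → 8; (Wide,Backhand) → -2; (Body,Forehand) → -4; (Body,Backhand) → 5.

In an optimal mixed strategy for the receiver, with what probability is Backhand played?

Row minima: Wide → -2, Body → -4; maximin = -2.
Column maxima: Forehand → 8, Backhand → 5; minimax = 5.
-2 ≠ 5, so there is no saddle point; optimal play is mixed.
Let the server play Wide with probability p. Expected payoff against Forehand: 8p + (-4)(1−p) = 12p − 4; against Backhand: (-2)p + 5(1−p) = −7p + 5.
Setting these equal: 12p − 4 = −7p + 5 ⇒ 19p = 9 ⇒ p = 9/19, and the value is (12)·(9/19) − 4 = 32/19.
For the receiver: with q = P(Forehand), equating Wide's and Body's payoffs gives 10q − 2 = −9q + 5 ⇒ q = 7/19.

12/19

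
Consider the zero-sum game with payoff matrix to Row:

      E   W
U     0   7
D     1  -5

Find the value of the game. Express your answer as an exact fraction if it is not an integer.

Row minima: U → 0, D → -5; maximin = 0.
Column maxima: E → 1, W → 7; minimax = 1.
0 ≠ 1, so there is no saddle point; optimal play is mixed.
Let Row play U with probability p. Expected payoff against E: 0p + 1(1−p) = −p + 1; against W: 7p + (-5)(1−p) = 12p − 5.
Setting these equal: −p + 1 = 12p − 5 ⇒ −13p = -6 ⇒ p = 6/13, and the value is (-1)·(6/13) + 1 = 7/13.
For Column: with q = P(E), equating U's and D's payoffs gives −7q + 7 = 6q − 5 ⇒ q = 12/13.

7/13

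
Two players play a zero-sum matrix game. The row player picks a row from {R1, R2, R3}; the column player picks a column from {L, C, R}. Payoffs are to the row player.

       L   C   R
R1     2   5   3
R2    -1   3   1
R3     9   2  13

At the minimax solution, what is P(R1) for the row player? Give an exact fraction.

Row minima: R1 → 2, R2 → -1, R3 → 2; maximin = 2.
Column maxima: L → 9, C → 5, R → 13; minimax = 5.
2 ≠ 5, so there is no saddle point; optimal play is mixed.
R2 is strictly dominated by R1, so the row player never plays it.
R is strictly dominated by L (it gives the row player strictly more in every row), so the column player never plays it.
On the remaining 2×2 (R1, R3 vs L, C):
Let the row player play R1 with probability p. Expected payoff against L: 2p + 9(1−p) = −7p + 9; against C: 5p + 2(1−p) = 3p + 2.
Setting these equal: −7p + 9 = 3p + 2 ⇒ −10p = -7 ⇒ p = 7/10, and the value is (-7)·(7/10) + 9 = 41/10.
For the column player: with q = P(L), equating R1's and R3's payoffs gives −3q + 5 = 7q + 2 ⇒ q = 3/10.

7/10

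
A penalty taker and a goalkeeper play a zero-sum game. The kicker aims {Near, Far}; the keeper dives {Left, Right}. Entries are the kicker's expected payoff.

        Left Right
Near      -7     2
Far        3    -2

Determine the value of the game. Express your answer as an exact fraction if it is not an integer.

Row minima: Near → -7, Far → -2; maximin = -2.
Column maxima: Left → 3, Right → 2; minimax = 2.
-2 ≠ 2, so there is no saddle point; optimal play is mixed.
Let the kicker play Near with probability p. Expected payoff against Left: (-7)p + 3(1−p) = −10p + 3; against Right: 2p + (-2)(1−p) = 4p − 2.
Setting these equal: −10p + 3 = 4p − 2 ⇒ −14p = -5 ⇒ p = 5/14, and the value is (-10)·(5/14) + 3 = -4/7.
For the keeper: with q = P(Left), equating Near's and Far's payoffs gives −9q + 2 = 5q − 2 ⇒ q = 2/7.

-4/7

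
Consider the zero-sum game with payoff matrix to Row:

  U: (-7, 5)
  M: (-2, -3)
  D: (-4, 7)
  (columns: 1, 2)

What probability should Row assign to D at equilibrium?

Row minima: U → -7, M → -3, D → -4; maximin = -3.
Column maxima: 1 → -2, 2 → 7; minimax = -2.
-3 ≠ -2, so there is no saddle point; optimal play is mixed.
U is strictly dominated by D, so Row never plays it.
On the remaining 2×2 (M, D vs 1, 2):
Let Row play M with probability p. Expected payoff against 1: (-2)p + (-4)(1−p) = 2p − 4; against 2: (-3)p + 7(1−p) = −10p + 7.
Setting these equal: 2p − 4 = −10p + 7 ⇒ 12p = 11 ⇒ p = 11/12, and the value is (2)·(11/12) − 4 = -13/6.
For Column: with q = P(1), equating M's and D's payoffs gives q − 3 = −11q + 7 ⇒ q = 5/6.

1/12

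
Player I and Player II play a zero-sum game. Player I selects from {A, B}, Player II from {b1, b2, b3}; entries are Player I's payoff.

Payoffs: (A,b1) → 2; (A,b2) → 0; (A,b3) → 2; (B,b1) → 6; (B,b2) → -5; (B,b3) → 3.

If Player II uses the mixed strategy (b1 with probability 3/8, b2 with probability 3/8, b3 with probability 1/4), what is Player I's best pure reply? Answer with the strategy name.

A

Expected payoff of A: (3/8)·2 + (3/8)·0 + (1/4)·2 = 5/4.
Expected payoff of B: (3/8)·6 + (3/8)·(-5) + (1/4)·3 = 9/8.
The largest is 5/4, so Player I's best response is A.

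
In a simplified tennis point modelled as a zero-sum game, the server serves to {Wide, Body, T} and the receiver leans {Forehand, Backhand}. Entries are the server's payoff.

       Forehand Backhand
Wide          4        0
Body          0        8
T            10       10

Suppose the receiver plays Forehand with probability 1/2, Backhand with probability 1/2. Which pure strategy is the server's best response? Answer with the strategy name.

T

Expected payoff of Wide: (1/2)·4 + (1/2)·0 = 2.
Expected payoff of Body: (1/2)·0 + (1/2)·8 = 4.
Expected payoff of T: (1/2)·10 + (1/2)·10 = 10.
The largest is 10, so the server's best response is T.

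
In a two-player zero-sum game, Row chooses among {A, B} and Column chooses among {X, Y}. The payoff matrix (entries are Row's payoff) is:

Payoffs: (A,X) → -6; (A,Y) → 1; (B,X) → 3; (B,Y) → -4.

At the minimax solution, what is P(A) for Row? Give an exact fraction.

1/2

Row minima: A → -6, B → -4; maximin = -4.
Column maxima: X → 3, Y → 1; minimax = 1.
-4 ≠ 1, so there is no saddle point; optimal play is mixed.
Let Row play A with probability p. Expected payoff against X: (-6)p + 3(1−p) = −9p + 3; against Y: 1p + (-4)(1−p) = 5p − 4.
Setting these equal: −9p + 3 = 5p − 4 ⇒ −14p = -7 ⇒ p = 1/2, and the value is (-9)·(1/2) + 3 = -3/2.
For Column: with q = P(X), equating A's and B's payoffs gives −7q + 1 = 7q − 4 ⇒ q = 5/14.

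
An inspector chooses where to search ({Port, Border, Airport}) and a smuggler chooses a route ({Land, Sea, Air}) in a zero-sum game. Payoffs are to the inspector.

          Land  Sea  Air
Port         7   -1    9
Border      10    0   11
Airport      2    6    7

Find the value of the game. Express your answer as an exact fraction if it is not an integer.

Row minima: Port → -1, Border → 0, Airport → 2; maximin = 2.
Column maxima: Land → 10, Sea → 6, Air → 11; minimax = 6.
2 ≠ 6, so there is no saddle point; optimal play is mixed.
Port is strictly dominated by Border, so the inspector never plays it.
Air is strictly dominated by Land (it gives the inspector strictly more in every row), so the smuggler never plays it.
On the remaining 2×2 (Border, Airport vs Land, Sea):
Let the inspector play Border with probability p. Expected payoff against Land: 10p + 2(1−p) = 8p + 2; against Sea: 0p + 6(1−p) = −6p + 6.
Setting these equal: 8p + 2 = −6p + 6 ⇒ 14p = 4 ⇒ p = 2/7, and the value is (8)·(2/7) + 2 = 30/7.
For the smuggler: with q = P(Land), equating Border's and Airport's payoffs gives 10q = −4q + 6 ⇒ q = 3/7.

30/7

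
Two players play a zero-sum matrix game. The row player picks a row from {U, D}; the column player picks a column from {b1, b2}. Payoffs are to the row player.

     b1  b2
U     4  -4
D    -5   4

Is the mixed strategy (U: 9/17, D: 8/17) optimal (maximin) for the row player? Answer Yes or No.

Against b1 this mix gives (9/17)·4 + (8/17)·(-5) = -4/17.
Against b2 this mix gives (9/17)·(-4) + (8/17)·4 = -4/17.
All of the column player's active replies (b1, b2) yield -4/17, and no column does worse for the row player. The mix makes the column player indifferent and guarantees -4/17, so it is optimal.

Yes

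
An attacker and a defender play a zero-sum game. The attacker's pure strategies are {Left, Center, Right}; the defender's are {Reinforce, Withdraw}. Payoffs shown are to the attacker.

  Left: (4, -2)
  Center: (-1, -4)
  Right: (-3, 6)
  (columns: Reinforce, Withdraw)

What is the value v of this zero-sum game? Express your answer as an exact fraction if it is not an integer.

6/5

Row minima: Left → -2, Center → -4, Right → -3; maximin = -2.
Column maxima: Reinforce → 4, Withdraw → 6; minimax = 4.
-2 ≠ 4, so there is no saddle point; optimal play is mixed.
Center is strictly dominated by Left, so the attacker never plays it.
On the remaining 2×2 (Left, Right vs Reinforce, Withdraw):
Let the attacker play Left with probability p. Expected payoff against Reinforce: 4p + (-3)(1−p) = 7p − 3; against Withdraw: (-2)p + 6(1−p) = −8p + 6.
Setting these equal: 7p − 3 = −8p + 6 ⇒ 15p = 9 ⇒ p = 3/5, and the value is (7)·(3/5) − 3 = 6/5.
For the defender: with q = P(Reinforce), equating Left's and Right's payoffs gives 6q − 2 = −9q + 6 ⇒ q = 8/15.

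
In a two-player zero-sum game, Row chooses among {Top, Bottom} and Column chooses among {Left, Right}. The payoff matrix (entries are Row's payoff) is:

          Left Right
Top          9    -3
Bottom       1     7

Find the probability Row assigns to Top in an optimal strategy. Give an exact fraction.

Row minima: Top → -3, Bottom → 1; maximin = 1.
Column maxima: Left → 9, Right → 7; minimax = 7.
1 ≠ 7, so there is no saddle point; optimal play is mixed.
Let Row play Top with probability p. Expected payoff against Left: 9p + 1(1−p) = 8p + 1; against Right: (-3)p + 7(1−p) = −10p + 7.
Setting these equal: 8p + 1 = −10p + 7 ⇒ 18p = 6 ⇒ p = 1/3, and the value is (8)·(1/3) + 1 = 11/3.
For Column: with q = P(Left), equating Top's and Bottom's payoffs gives 12q − 3 = −6q + 7 ⇒ q = 5/9.

1/3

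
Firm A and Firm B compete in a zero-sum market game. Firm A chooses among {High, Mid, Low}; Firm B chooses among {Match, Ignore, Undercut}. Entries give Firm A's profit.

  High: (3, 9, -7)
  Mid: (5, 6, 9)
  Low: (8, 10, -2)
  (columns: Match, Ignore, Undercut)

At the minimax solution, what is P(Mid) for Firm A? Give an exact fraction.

Row minima: High → -7, Mid → 5, Low → -2; maximin = 5.
Column maxima: Match → 8, Ignore → 10, Undercut → 9; minimax = 8.
5 ≠ 8, so there is no saddle point; optimal play is mixed.
High is strictly dominated by Low, so Firm A never plays it.
Ignore is strictly dominated by Match (it gives Firm A strictly more in every row), so Firm B never plays it.
On the remaining 2×2 (Mid, Low vs Match, Undercut):
Let Firm A play Mid with probability p. Expected payoff against Match: 5p + 8(1−p) = −3p + 8; against Undercut: 9p + (-2)(1−p) = 11p − 2.
Setting these equal: −3p + 8 = 11p − 2 ⇒ −14p = -10 ⇒ p = 5/7, and the value is (-3)·(5/7) + 8 = 41/7.
For Firm B: with q = P(Match), equating Mid's and Low's payoffs gives −4q + 9 = 10q − 2 ⇒ q = 11/14.

5/7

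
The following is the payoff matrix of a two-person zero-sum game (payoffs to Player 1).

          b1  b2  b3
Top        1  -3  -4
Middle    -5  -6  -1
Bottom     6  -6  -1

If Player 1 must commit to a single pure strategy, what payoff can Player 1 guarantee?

-4

Row minima: Top → -4, Middle → -6, Bottom → -6.
The best of these is -4.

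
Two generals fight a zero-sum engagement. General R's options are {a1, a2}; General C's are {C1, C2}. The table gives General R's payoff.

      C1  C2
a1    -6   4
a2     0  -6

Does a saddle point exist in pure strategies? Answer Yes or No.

Row minima: a1 → -6, a2 → -6; maximin = -6.
Column maxima: C1 → 0, C2 → 4; minimax = 0.
-6 ≠ 0, so no pure-strategy equilibrium exists.

No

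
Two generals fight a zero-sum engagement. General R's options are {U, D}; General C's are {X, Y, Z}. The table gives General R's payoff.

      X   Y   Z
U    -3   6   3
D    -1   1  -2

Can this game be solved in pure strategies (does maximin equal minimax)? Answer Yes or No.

No

Row minima: U → -3, D → -2; maximin = -2.
Column maxima: X → -1, Y → 6, Z → 3; minimax = -1.
-2 ≠ -1, so no pure-strategy equilibrium exists.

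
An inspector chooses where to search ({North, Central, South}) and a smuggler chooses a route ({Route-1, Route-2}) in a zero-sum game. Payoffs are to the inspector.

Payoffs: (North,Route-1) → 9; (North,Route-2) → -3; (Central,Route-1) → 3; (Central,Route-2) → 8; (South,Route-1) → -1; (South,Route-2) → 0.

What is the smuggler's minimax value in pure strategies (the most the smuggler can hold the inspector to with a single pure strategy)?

8

Column maxima: Route-1 → 9, Route-2 → 8.
The smallest of these is 8.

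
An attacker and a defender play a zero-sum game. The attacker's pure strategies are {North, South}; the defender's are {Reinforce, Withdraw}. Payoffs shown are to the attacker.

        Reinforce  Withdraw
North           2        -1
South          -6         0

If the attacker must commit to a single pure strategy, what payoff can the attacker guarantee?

-1

Row minima: North → -1, South → -6.
The best of these is -1.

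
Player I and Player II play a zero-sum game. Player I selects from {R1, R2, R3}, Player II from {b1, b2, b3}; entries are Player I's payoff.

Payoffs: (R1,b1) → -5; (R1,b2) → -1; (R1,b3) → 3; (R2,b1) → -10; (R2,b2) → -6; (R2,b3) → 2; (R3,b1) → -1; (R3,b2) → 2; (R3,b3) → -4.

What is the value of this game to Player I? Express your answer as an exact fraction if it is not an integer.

Row minima: R1 → -5, R2 → -10, R3 → -4; maximin = -4.
Column maxima: b1 → -1, b2 → 2, b3 → 3; minimax = -1.
-4 ≠ -1, so there is no saddle point; optimal play is mixed.
R2 is strictly dominated by R1, so Player I never plays it.
b2 is strictly dominated by b1 (it gives Player I strictly more in every row), so Player II never plays it.
On the remaining 2×2 (R1, R3 vs b1, b3):
Let Player I play R1 with probability p. Expected payoff against b1: (-5)p + (-1)(1−p) = −4p − 1; against b3: 3p + (-4)(1−p) = 7p − 4.
Setting these equal: −4p − 1 = 7p − 4 ⇒ −11p = -3 ⇒ p = 3/11, and the value is (-4)·(3/11) − 1 = -23/11.
For Player II: with q = P(b1), equating R1's and R3's payoffs gives −8q + 3 = 3q − 4 ⇒ q = 7/11.

-23/11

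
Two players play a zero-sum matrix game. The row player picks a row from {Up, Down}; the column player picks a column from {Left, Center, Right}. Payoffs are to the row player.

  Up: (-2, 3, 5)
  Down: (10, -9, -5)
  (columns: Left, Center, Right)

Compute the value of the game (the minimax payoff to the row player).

Row minima: Up → -2, Down → -9; maximin = -2.
Column maxima: Left → 10, Center → 3, Right → 5; minimax = 3.
-2 ≠ 3, so there is no saddle point; optimal play is mixed.
Right is strictly dominated by Center (it gives the row player strictly more in every row), so the column player never plays it.
On the remaining 2×2 (Up, Down vs Left, Center):
Let the row player play Up with probability p. Expected payoff against Left: (-2)p + 10(1−p) = −12p + 10; against Center: 3p + (-9)(1−p) = 12p − 9.
Setting these equal: −12p + 10 = 12p − 9 ⇒ −24p = -19 ⇒ p = 19/24, and the value is (-12)·(19/24) + 10 = 1/2.
For the column player: with q = P(Left), equating Up's and Down's payoffs gives −5q + 3 = 19q − 9 ⇒ q = 1/2.

1/2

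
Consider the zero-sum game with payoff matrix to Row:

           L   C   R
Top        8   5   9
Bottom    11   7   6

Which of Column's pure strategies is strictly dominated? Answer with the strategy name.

L

C holds Row's payoff strictly below L in every row: 5 < 8, 7 < 11.
So L is strictly dominated for Column.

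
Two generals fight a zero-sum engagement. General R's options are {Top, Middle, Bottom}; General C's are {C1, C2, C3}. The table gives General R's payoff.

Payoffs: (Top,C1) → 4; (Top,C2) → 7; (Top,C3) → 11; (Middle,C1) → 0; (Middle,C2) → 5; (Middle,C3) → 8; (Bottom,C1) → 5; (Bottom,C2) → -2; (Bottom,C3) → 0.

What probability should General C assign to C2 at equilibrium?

Row minima: Top → 4, Middle → 0, Bottom → -2; maximin = 4.
Column maxima: C1 → 5, C2 → 7, C3 → 11; minimax = 5.
4 ≠ 5, so there is no saddle point; optimal play is mixed.
Middle is strictly dominated by Top, so General R never plays it.
C3 is strictly dominated by C2 (it gives General R strictly more in every row), so General C never plays it.
On the remaining 2×2 (Top, Bottom vs C1, C2):
Let General R play Top with probability p. Expected payoff against C1: 4p + 5(1−p) = −p + 5; against C2: 7p + (-2)(1−p) = 9p − 2.
Setting these equal: −p + 5 = 9p − 2 ⇒ −10p = -7 ⇒ p = 7/10, and the value is (-1)·(7/10) + 5 = 43/10.
For General C: with q = P(C1), equating Top's and Bottom's payoffs gives −3q + 7 = 7q − 2 ⇒ q = 9/10.

1/10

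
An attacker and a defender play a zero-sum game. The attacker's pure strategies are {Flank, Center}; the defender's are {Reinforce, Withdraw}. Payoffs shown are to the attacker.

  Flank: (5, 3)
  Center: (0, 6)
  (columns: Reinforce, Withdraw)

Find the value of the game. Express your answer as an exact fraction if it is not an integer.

Row minima: Flank → 3, Center → 0; maximin = 3.
Column maxima: Reinforce → 5, Withdraw → 6; minimax = 5.
3 ≠ 5, so there is no saddle point; optimal play is mixed.
Let the attacker play Flank with probability p. Expected payoff against Reinforce: 5p + 0(1−p) = 5p; against Withdraw: 3p + 6(1−p) = −3p + 6.
Setting these equal: 5p = −3p + 6 ⇒ 8p = 6 ⇒ p = 3/4, and the value is (5)·(3/4) = 15/4.
For the defender: with q = P(Reinforce), equating Flank's and Center's payoffs gives 2q + 3 = −6q + 6 ⇒ q = 3/8.

15/4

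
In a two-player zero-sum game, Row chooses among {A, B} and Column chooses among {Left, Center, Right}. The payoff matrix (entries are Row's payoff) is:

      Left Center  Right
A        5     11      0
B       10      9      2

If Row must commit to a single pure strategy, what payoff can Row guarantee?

Row minima: A → 0, B → 2.
The best of these is 2.

2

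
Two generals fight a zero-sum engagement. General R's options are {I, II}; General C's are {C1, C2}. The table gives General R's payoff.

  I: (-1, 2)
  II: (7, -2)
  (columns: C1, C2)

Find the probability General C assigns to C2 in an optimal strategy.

Row minima: I → -1, II → -2; maximin = -1.
Column maxima: C1 → 7, C2 → 2; minimax = 2.
-1 ≠ 2, so there is no saddle point; optimal play is mixed.
Let General R play I with probability p. Expected payoff against C1: (-1)p + 7(1−p) = −8p + 7; against C2: 2p + (-2)(1−p) = 4p − 2.
Setting these equal: −8p + 7 = 4p − 2 ⇒ −12p = -9 ⇒ p = 3/4, and the value is (-8)·(3/4) + 7 = 1.
For General C: with q = P(C1), equating I's and II's payoffs gives −3q + 2 = 9q − 2 ⇒ q = 1/3.

2/3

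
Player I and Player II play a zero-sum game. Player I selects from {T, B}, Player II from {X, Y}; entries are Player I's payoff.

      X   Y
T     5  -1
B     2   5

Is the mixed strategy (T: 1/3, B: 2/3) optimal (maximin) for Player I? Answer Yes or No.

Yes

Against X this mix gives (1/3)·5 + (2/3)·2 = 3.
Against Y this mix gives (1/3)·(-1) + (2/3)·5 = 3.
All of Player II's active replies (X, Y) yield 3, and no column does worse for Player I. The mix makes Player II indifferent and guarantees 3, so it is optimal.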